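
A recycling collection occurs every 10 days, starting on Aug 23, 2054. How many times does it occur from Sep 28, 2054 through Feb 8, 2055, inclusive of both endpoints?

13

Occurrences land 10·i days after Aug 23, 2054 for i = 0, 1, 2, …
Sep 28, 2054 is 36 days after the start; 36 ÷ 10 = 3 remainder 6; since the remainder is 6, round up to i = 4. First occurrence in the window: #5 on Oct 2, 2054 (4×10 = 40 days in).
Feb 8, 2055 is 169 days after the start; 169 ÷ 10 = 16 remainder 9. Last occurrence in the window: #17 on Jan 30, 2055.
Occurrences #5 through #17: 13 in total.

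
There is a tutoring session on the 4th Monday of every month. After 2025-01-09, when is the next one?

2025-01-27

January 2025 starts on a Wednesday; its first Monday is the 6th, so the 4th Monday is the 27th — 2025-01-27.
2025-01-27 is after 2025-01-09, so that is the next one.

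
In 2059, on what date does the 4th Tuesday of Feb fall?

The first Tuesday of Feb 2059 is Feb 4.
The 4th Tuesday is 3 weeks later: 4 + 21 = 25.

Feb 25, 2059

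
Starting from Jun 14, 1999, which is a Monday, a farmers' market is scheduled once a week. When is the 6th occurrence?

Jul 19, 1999

The 6th occurrence is 5 intervals after the first: 5 × 7 = 35 days after Jun 14, 1999.
Jun has 30 days — 16 days to the end of Jun leaves 19.
19 days into Jul → Jul 19, 1999.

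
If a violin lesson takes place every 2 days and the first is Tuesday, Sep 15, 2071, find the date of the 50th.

The 50th occurrence is 49 intervals after the first: 49 × 2 = 98 days after Sep 15, 2071.
Sep has 30 days — 15 days to the end of Sep leaves 83.
Oct has 31 days (52 left).
Nov has 30 days (22 left).
22 days into Dec → Dec 22, 2071.

Dec 22, 2071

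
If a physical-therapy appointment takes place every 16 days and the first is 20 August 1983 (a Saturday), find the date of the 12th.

The 12th occurrence is 11 intervals after the first: 11 × 16 = 176 days after 20 August 1983.
August has 31 days — 11 days to the end of August leaves 165.
September has 30 days (135 left).
October has 31 days (104 left).
November has 30 days (74 left).
December has 31 days (43 left).
January has 31 days (12 left).
12 days into February → 12 February 1984.

12 February 1984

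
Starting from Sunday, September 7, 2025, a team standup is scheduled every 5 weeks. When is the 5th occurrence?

The 5th occurrence is 4 intervals after the first: 4 × 35 = 140 days after September 7, 2025.
September has 30 days — 23 days to the end of September leaves 117.
October has 31 days (86 left).
November has 30 days (56 left).
December has 31 days (25 left).
25 days into January → January 25, 2026.

January 25, 2026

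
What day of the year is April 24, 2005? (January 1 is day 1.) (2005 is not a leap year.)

Days in months before April: 31 + 28 + 31 = 90.
Plus 24 days into April → day 114.

114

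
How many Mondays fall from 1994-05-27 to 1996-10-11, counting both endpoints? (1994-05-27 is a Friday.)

124

1994-05-27 is a Friday; the first Monday on or after it is 1994-05-30 (3 days later).
From 1994-05-30 to 1996-10-11: 215 + 365 + 285 = 865 days (rest of 1994, 1995, to 1996-10-11 in 1996).
865 ÷ 7 = 123 full weeks with remainder 4, so 123 more Mondays after the first → 124.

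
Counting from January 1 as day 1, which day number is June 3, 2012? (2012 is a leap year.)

Days in months before June: 31 + 29 + 31 + 30 + 31 = 152.
Plus 3 days into June → day 155.

155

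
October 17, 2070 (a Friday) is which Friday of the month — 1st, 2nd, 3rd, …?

3rd

Day 17 falls in week ⌈17/7⌉ of the month.
Days 1–7 hold the 1st Friday, 8–14 the 2nd, 15–21 the 3rd, 22–28 the 4th, 29–31 the 5th.
17 is in the range for the 3rd.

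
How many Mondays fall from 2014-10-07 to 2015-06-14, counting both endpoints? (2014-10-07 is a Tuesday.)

2014-10-07 is a Tuesday; the first Monday on or after it is 2014-10-13 (6 days later).
From 2014-10-13 to 2015-06-14: 18 + 30 + 31 + 31 + 28 + 31 + 30 + 31 + 14 = 244 days (rest of October, November, December, January, February, March, April, May, June).
244 ÷ 7 = 34 full weeks with remainder 6, so 34 more Mondays after the first → 35.

35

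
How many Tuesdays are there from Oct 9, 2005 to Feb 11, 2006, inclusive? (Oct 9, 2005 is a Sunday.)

Oct 9, 2005 is a Sunday; the first Tuesday on or after it is Oct 11, 2005 (2 days later).
From Oct 11, 2005 to Feb 11, 2006: 20 + 30 + 31 + 31 + 11 = 123 days (rest of Oct, Nov, Dec, Jan, Feb).
123 ÷ 7 = 17 full weeks with remainder 4, so 17 more Tuesdays after the first → 18.

18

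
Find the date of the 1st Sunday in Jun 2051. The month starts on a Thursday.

Jun 4, 2051

Jun 2051 begins on a Thursday, so the first Sunday is Jun 4 (3 days later).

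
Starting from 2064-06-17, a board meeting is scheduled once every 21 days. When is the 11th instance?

2065-01-13

The 11th occurrence is 10 intervals after the first: 10 × 21 = 210 days after 2064-06-17.
June has 30 days — 13 days to the end of June leaves 197.
July has 31 days (166 left).
August has 31 days (135 left).
September has 30 days (105 left).
October has 31 days (74 left).
November has 30 days (44 left).
December has 31 days (13 left).
13 days into January → 2065-01-13.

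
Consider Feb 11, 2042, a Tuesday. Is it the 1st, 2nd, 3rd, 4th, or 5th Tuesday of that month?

2nd

Day 11 falls in week ⌈11/7⌉ of the month.
Days 1–7 hold the 1st Tuesday, 8–14 the 2nd, 15–21 the 3rd, 22–28 the 4th, 29–31 the 5th.
11 is in the range for the 2nd.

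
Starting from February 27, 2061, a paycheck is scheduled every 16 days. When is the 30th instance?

The 30th occurrence is 29 intervals after the first: 29 × 16 = 464 days after February 27, 2061.
February has 28 days — 1 day to the end of February leaves 463.
From end of February to end of 2061 is 306 days (157 left).
January has 31 days (126 left).
February has 28 days (98 left).
March has 31 days (67 left).
April has 30 days (37 left).
May has 31 days (6 left).
6 days into June → June 6, 2062.

June 6, 2062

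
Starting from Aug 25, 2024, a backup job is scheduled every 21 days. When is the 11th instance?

The 11th occurrence is 10 intervals after the first: 10 × 21 = 210 days after Aug 25, 2024.
Aug has 31 days — 6 days to the end of Aug leaves 204.
Sep has 30 days (174 left).
Oct has 31 days (143 left).
Nov has 30 days (113 left).
Dec has 31 days (82 left).
Jan has 31 days (51 left).
Feb has 28 days (23 left).
23 days into Mar → Mar 23, 2025.

Mar 23, 2025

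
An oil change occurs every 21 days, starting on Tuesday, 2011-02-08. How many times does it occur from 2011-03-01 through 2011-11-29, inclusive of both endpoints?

14

Occurrences land 21·i days after 2011-02-08 for i = 0, 1, 2, …
2011-03-01 is 21 days after the start; 21 ÷ 21 = 1 remainder 0. First occurrence in the window: #2 on 2011-03-01 (1×21 = 21 days in).
2011-11-29 is 294 days after the start; 294 ÷ 21 = 14 remainder 0. Last occurrence in the window: #15 on 2011-11-29.
Occurrences #2 through #15: 14 in total.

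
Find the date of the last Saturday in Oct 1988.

Oct 29, 1988

Oct 1988 begins on a Saturday, so the first Saturday is Oct 1.
Oct 1988 has 31 days. Adding weeks: 1, 8, 15, 22, 29 — the last one ≤ 31 is the 29th.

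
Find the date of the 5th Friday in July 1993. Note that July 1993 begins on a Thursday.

July 1993 begins on a Thursday, so the first Friday is July 2 (1 day later).
The 5th Friday is 4 weeks later: 2 + 28 = 30.

30 July 1993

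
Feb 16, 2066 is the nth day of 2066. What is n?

Days in months before Feb: 31 = 31.
Plus 16 days into Feb → day 47.

47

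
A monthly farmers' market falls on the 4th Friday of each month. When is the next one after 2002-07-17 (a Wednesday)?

July 2002 starts on a Monday; its first Friday is the 5th, so the 4th Friday is the 26th — 2002-07-26.
2002-07-26 is after 2002-07-17, so that is the next one.

2002-07-26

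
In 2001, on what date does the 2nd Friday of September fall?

The first Friday of September 2001 is September 7.
The 2nd Friday is 1 weeks later: 7 + 7 = 14.

2001-09-14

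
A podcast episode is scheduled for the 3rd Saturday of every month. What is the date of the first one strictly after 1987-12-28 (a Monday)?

1988-01-16

December 1987 starts on a Tuesday; its first Saturday is the 5th, so the 3rd Saturday is the 19th — 1987-12-19.
That is not after 1987-12-28, so look at January 1988.
January 1988 starts on a Friday; its first Saturday is the 2nd, so the 3rd Saturday is the 16th — 1988-01-16.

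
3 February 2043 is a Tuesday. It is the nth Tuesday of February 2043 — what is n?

1st

Day 3 falls in week ⌈3/7⌉ of the month.
Days 1–7 hold the 1st Tuesday, 8–14 the 2nd, 15–21 the 3rd, 22–28 the 4th, 29–31 the 5th.
3 is in the range for the 1st.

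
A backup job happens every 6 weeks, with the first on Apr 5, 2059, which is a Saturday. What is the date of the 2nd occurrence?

The 2nd occurrence is 1 interval after the first: 1 × 42 = 42 days after Apr 5, 2059.
Apr has 30 days — 25 days to the end of Apr leaves 17.
17 days into May → May 17, 2059.

May 17, 2059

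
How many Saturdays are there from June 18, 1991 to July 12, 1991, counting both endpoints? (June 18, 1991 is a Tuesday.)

June 18, 1991 is a Tuesday; the first Saturday on or after it is June 22, 1991 (4 days later).
From June 22, 1991 to July 12, 1991: 8 + 12 = 20 days (rest of June, July).
20 ÷ 7 = 2 full weeks with remainder 6, so 2 more Saturdays after the first → 3.

3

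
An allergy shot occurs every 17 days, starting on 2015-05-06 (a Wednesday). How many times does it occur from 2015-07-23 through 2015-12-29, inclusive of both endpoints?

9

Occurrences land 17·i days after 2015-05-06 for i = 0, 1, 2, …
2015-07-23 is 78 days after the start; 78 ÷ 17 = 4 remainder 10; since the remainder is 10, round up to i = 5. First occurrence in the window: #6 on 2015-07-30 (5×17 = 85 days in).
2015-12-29 is 237 days after the start; 237 ÷ 17 = 13 remainder 16. Last occurrence in the window: #14 on 2015-12-13.
Occurrences #6 through #14: 9 in total.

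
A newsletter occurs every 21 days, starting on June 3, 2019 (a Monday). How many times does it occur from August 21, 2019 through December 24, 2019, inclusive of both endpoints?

Occurrences land 21·i days after June 3, 2019 for i = 0, 1, 2, …
August 21, 2019 is 79 days after the start; 79 ÷ 21 = 3 remainder 16; since the remainder is 16, round up to i = 4. First occurrence in the window: #5 on August 26, 2019 (4×21 = 84 days in).
December 24, 2019 is 204 days after the start; 204 ÷ 21 = 9 remainder 15. Last occurrence in the window: #10 on December 9, 2019.
Occurrences #5 through #10: 6 in total.

6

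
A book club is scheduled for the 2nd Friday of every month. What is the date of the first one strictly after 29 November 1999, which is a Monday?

November 1999 starts on a Monday; its first Friday is the 5th, so the 2nd Friday is the 12th — 12 November 1999.
That is not after 29 November 1999, so look at December 1999.
December 1999 starts on a Wednesday; its first Friday is the 3rd, so the 2nd Friday is the 10th — 10 December 1999.

10 December 1999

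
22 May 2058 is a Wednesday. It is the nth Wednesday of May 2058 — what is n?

4th

Day 22 falls in week ⌈22/7⌉ of the month.
Days 1–7 hold the 1st Wednesday, 8–14 the 2nd, 15–21 the 3rd, 22–28 the 4th, 29–31 the 5th.
22 is in the range for the 4th.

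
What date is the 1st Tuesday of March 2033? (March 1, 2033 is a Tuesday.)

1 March 2033

March 2033 begins on a Tuesday, so the first Tuesday is March 1.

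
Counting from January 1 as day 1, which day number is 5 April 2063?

Days in months before April: 31 + 28 + 31 = 90.
Plus 5 days into April → day 95.

95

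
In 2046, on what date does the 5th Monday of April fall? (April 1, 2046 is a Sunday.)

April 2046 begins on a Sunday, so the first Monday is April 2 (1 day later).
The 5th Monday is 4 weeks later: 2 + 28 = 30.

30 April 2046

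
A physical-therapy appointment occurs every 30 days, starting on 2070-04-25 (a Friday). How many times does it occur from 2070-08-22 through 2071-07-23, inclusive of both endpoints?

Occurrences land 30·i days after 2070-04-25 for i = 0, 1, 2, …
2070-08-22 is 119 days after the start; 119 ÷ 30 = 3 remainder 29; since the remainder is 29, round up to i = 4. First occurrence in the window: #5 on 2070-08-23 (4×30 = 120 days in).
2071-07-23 is 454 days after the start; 454 ÷ 30 = 15 remainder 4. Last occurrence in the window: #16 on 2071-07-19.
Occurrences #5 through #16: 12 in total.

12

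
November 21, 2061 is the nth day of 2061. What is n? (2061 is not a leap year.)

325

Days in months before November: 31 + 28 + 31 + 30 + 31 + 30 + 31 + 31 + 30 + 31 = 304.
Plus 21 days into November → day 325.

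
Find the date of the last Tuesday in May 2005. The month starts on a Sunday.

May 2005 begins on a Sunday, so the first Tuesday is May 3 (2 days later).
May 2005 has 31 days. Adding weeks: 3, 10, 17, 24, 31 — the last one ≤ 31 is the 31st.

May 31, 2005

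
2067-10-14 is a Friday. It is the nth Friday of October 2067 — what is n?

Day 14 falls in week ⌈14/7⌉ of the month.
Days 1–7 hold the 1st Friday, 8–14 the 2nd, 15–21 the 3rd, 22–28 the 4th, 29–31 the 5th.
14 is in the range for the 2nd.

2nd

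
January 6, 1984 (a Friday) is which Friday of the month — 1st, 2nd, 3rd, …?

1st

Day 6 falls in week ⌈6/7⌉ of the month.
Days 1–7 hold the 1st Friday, 8–14 the 2nd, 15–21 the 3rd, 22–28 the 4th, 29–31 the 5th.
6 is in the range for the 1st.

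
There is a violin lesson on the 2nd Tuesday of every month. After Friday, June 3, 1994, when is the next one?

June 14, 1994

June 1994 starts on a Wednesday; its first Tuesday is the 7th, so the 2nd Tuesday is the 14th — June 14, 1994.
June 14, 1994 is after June 3, 1994, so that is the next one.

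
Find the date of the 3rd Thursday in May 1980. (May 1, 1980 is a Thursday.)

May 15, 1980

May 1980 begins on a Thursday, so the first Thursday is May 1.
The 3rd Thursday is 2 weeks later: 1 + 14 = 15.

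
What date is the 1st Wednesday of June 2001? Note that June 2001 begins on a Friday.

June 2001 begins on a Friday, so the first Wednesday is June 6 (5 days later).

6 June 2001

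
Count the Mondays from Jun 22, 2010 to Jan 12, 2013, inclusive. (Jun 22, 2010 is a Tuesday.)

Jun 22, 2010 is a Tuesday; the first Monday on or after it is Jun 28, 2010 (6 days later).
From Jun 28, 2010 to Jan 12, 2013: 186 + 365 + 366 + 12 = 929 days (rest of 2010, 2011, 2012, to Jan 12, 2013 in 2013).
929 ÷ 7 = 132 full weeks with remainder 5, so 132 more Mondays after the first → 133.

133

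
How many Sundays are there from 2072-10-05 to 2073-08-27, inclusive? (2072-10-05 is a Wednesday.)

2072-10-05 is a Wednesday; the first Sunday on or after it is 2072-10-09 (4 days later).
From 2072-10-09 to 2073-08-27: 22 + 30 + 31 + 31 + 28 + 31 + 30 + 31 + 30 + 31 + 27 = 322 days (rest of October, November, December, January, February, March, April, May, June, July, August).
322 ÷ 7 = 46 full weeks with remainder 0, so 46 more Sundays after the first → 47.

47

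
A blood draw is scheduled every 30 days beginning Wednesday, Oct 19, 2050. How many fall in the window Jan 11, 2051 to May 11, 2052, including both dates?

Occurrences land 30·i days after Oct 19, 2050 for i = 0, 1, 2, …
Jan 11, 2051 is 84 days after the start; 84 ÷ 30 = 2 remainder 24; since the remainder is 24, round up to i = 3. First occurrence in the window: #4 on Jan 17, 2051 (3×30 = 90 days in).
May 11, 2052 is 570 days after the start; 570 ÷ 30 = 19 remainder 0. Last occurrence in the window: #20 on May 11, 2052.
Occurrences #4 through #20: 17 in total.

17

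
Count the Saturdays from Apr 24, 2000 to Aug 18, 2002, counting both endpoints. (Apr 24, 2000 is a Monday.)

Apr 24, 2000 is a Monday; the first Saturday on or after it is Apr 29, 2000 (5 days later).
From Apr 29, 2000 to Aug 18, 2002: 246 + 365 + 230 = 841 days (rest of 2000, 2001, to Aug 18, 2002 in 2002).
841 ÷ 7 = 120 full weeks with remainder 1, so 120 more Saturdays after the first → 121.

121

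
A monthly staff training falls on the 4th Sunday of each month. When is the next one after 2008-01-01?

January 2008 starts on a Tuesday; its first Sunday is the 6th, so the 4th Sunday is the 27th — 2008-01-27.
2008-01-27 is after 2008-01-01, so that is the next one.

2008-01-27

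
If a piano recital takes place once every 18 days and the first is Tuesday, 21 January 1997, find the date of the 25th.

The 25th occurrence is 24 intervals after the first: 24 × 18 = 432 days after 21 January 1997.
January has 31 days — 10 days to the end of January leaves 422.
From end of January to end of 1997 is 334 days (88 left).
January has 31 days (57 left).
February has 28 days (29 left).
29 days into March → 29 March 1998.

29 March 1998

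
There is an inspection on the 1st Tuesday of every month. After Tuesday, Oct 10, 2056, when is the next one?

Nov 7, 2056

Oct 2056 starts on a Sunday, so its 1st Tuesday is Oct 3, 2056 (2 days in).
That is not after Oct 10, 2056, so look at Nov 2056.
Nov 2056 starts on a Wednesday, so its 1st Tuesday is Nov 7, 2056 (6 days in).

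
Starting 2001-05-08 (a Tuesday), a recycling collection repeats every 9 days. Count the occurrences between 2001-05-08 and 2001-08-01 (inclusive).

10

Occurrences land 9·i days after 2001-05-08 for i = 0, 1, 2, …
The window opens on the start date, so the first occurrence inside is #1 on 2001-05-08.
2001-08-01 is 85 days after the start; 85 ÷ 9 = 9 remainder 4. Last occurrence in the window: #10 on 2001-07-28.
Occurrences #1 through #10: 10 in total.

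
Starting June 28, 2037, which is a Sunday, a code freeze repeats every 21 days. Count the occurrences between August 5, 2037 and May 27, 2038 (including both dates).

Occurrences land 21·i days after June 28, 2037 for i = 0, 1, 2, …
August 5, 2037 is 38 days after the start; 38 ÷ 21 = 1 remainder 17; since the remainder is 17, round up to i = 2. First occurrence in the window: #3 on August 9, 2037 (2×21 = 42 days in).
May 27, 2038 is 333 days after the start; 333 ÷ 21 = 15 remainder 18. Last occurrence in the window: #16 on May 9, 2038.
Occurrences #3 through #16: 14 in total.

14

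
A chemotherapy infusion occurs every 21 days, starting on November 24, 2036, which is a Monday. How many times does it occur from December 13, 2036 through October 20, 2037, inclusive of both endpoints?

Occurrences land 21·i days after November 24, 2036 for i = 0, 1, 2, …
December 13, 2036 is 19 days after the start; 19 ÷ 21 = 0 remainder 19; since the remainder is 19, round up to i = 1. First occurrence in the window: #2 on December 15, 2036 (1×21 = 21 days in).
October 20, 2037 is 330 days after the start; 330 ÷ 21 = 15 remainder 15. Last occurrence in the window: #16 on October 5, 2037.
Occurrences #2 through #16: 15 in total.

15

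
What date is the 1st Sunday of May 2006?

The first Sunday of May 2006 is May 7.

May 7, 2006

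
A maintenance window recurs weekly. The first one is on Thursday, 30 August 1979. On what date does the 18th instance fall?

The 18th occurrence is 17 intervals after the first: 17 × 7 = 119 days after 30 August 1979.
August has 31 days — 1 day to the end of August leaves 118.
September has 30 days (88 left).
October has 31 days (57 left).
November has 30 days (27 left).
27 days into December → 27 December 1979.

27 December 1979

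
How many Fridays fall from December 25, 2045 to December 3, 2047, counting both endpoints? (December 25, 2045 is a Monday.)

December 25, 2045 is a Monday; the first Friday on or after it is December 29, 2045 (4 days later).
From December 29, 2045 to December 3, 2047: 2 + 365 + 337 = 704 days (rest of 2045, 2046, to December 3, 2047 in 2047).
704 ÷ 7 = 100 full weeks with remainder 4, so 100 more Fridays after the first → 101.

101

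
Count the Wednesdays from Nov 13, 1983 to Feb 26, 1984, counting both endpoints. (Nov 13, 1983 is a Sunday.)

Nov 13, 1983 is a Sunday; the first Wednesday on or after it is Nov 16, 1983 (3 days later).
From Nov 16, 1983 to Feb 26, 1984: 14 + 31 + 31 + 26 = 102 days (rest of Nov, Dec, Jan, Feb).
102 ÷ 7 = 14 full weeks with remainder 4, so 14 more Wednesdays after the first → 15.

15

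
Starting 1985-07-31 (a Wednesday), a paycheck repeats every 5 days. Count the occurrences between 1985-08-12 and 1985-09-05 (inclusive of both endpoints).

5

Occurrences land 5·i days after 1985-07-31 for i = 0, 1, 2, …
1985-08-12 is 12 days after the start; 12 ÷ 5 = 2 remainder 2; since the remainder is 2, round up to i = 3. First occurrence in the window: #4 on 1985-08-15 (3×5 = 15 days in).
1985-09-05 is 36 days after the start; 36 ÷ 5 = 7 remainder 1. Last occurrence in the window: #8 on 1985-09-04.
Occurrences #4 through #8: 5 in total.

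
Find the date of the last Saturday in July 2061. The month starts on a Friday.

2061-07-30

July 2061 begins on a Friday, so the first Saturday is July 2 (1 day later).
July 2061 has 31 days. Adding weeks: 2, 9, 16, 23, 30 — the last one ≤ 31 is the 30th.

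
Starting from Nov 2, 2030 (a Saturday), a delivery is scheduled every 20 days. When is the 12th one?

Jun 10, 2031

The 12th occurrence is 11 intervals after the first: 11 × 20 = 220 days after Nov 2, 2030.
Nov has 30 days — 28 days to the end of Nov leaves 192.
Dec has 31 days (161 left).
Jan has 31 days (130 left).
Feb has 28 days (102 left).
Mar has 31 days (71 left).
Apr has 30 days (41 left).
May has 31 days (10 left).
10 days into Jun → Jun 10, 2031.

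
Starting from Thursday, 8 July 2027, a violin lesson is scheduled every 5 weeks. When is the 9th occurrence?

13 April 2028

The 9th occurrence is 8 intervals after the first: 8 × 35 = 280 days after 8 July 2027.
July has 31 days — 23 days to the end of July leaves 257.
August has 31 days (226 left).
September has 30 days (196 left).
October has 31 days (165 left).
November has 30 days (135 left).
December has 31 days (104 left).
January has 31 days (73 left).
February has 29 days (44 left).
March has 31 days (13 left).
13 days into April → 13 April 2028.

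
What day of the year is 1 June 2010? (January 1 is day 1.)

Days in months before June: 31 + 28 + 31 + 30 + 31 = 151.
Plus 1 day into June → day 152.

152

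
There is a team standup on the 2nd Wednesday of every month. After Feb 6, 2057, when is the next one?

Feb 2057 starts on a Thursday; its first Wednesday is the 7th, so the 2nd Wednesday is the 14th — Feb 14, 2057.
Feb 14, 2057 is after Feb 6, 2057, so that is the next one.

Feb 14, 2057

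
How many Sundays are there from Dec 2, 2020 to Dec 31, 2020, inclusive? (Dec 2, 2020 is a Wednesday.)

4

Dec 2, 2020 is a Wednesday; the first Sunday on or after it is Dec 6, 2020 (4 days later).
From Dec 6, 2020 to Dec 31, 2020 is 31 − 6 = 25 days.
25 ÷ 7 = 3 full weeks with remainder 4, so 3 more Sundays after the first → 4.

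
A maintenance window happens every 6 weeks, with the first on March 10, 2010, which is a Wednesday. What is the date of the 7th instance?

November 17, 2010

The 7th occurrence is 6 intervals after the first: 6 × 42 = 252 days after March 10, 2010.
March has 31 days — 21 days to the end of March leaves 231.
April has 30 days (201 left).
May has 31 days (170 left).
June has 30 days (140 left).
July has 31 days (109 left).
August has 31 days (78 left).
September has 30 days (48 left).
October has 31 days (17 left).
17 days into November → November 17, 2010.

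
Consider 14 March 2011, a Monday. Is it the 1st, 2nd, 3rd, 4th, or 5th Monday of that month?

2nd

Day 14 falls in week ⌈14/7⌉ of the month.
Days 1–7 hold the 1st Monday, 8–14 the 2nd, 15–21 the 3rd, 22–28 the 4th, 29–31 the 5th.
14 is in the range for the 2nd.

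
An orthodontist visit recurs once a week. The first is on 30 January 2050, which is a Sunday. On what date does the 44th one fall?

27 November 2050

The 44th occurrence is 43 intervals after the first: 43 × 7 = 301 days after 30 January 2050.
January has 31 days — 1 day to the end of January leaves 300.
February has 28 days (272 left).
March has 31 days (241 left).
April has 30 days (211 left).
May has 31 days (180 left).
June has 30 days (150 left).
July has 31 days (119 left).
August has 31 days (88 left).
September has 30 days (58 left).
October has 31 days (27 left).
27 days into November → 27 November 2050.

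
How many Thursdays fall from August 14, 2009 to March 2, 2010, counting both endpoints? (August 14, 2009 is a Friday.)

August 14, 2009 is a Friday; the first Thursday on or after it is August 20, 2009 (6 days later).
From August 20, 2009 to March 2, 2010: 11 + 30 + 31 + 30 + 31 + 31 + 28 + 2 = 194 days (rest of August, September, October, November, December, January, February, March).
194 ÷ 7 = 27 full weeks with remainder 5, so 27 more Thursdays after the first → 28.

28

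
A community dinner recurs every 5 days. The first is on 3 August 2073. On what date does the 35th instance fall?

20 January 2074

The 35th occurrence is 34 intervals after the first: 34 × 5 = 170 days after 3 August 2073.
August has 31 days — 28 days to the end of August leaves 142.
September has 30 days (112 left).
October has 31 days (81 left).
November has 30 days (51 left).
December has 31 days (20 left).
20 days into January → 20 January 2074.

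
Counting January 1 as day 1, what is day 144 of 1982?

May 24, 1982

Jan has 31 days (144 − 31 = 113 remain).
Feb has 28 days (113 − 28 = 85 remain).
Mar has 31 days (85 − 31 = 54 remain).
Apr has 30 days (54 − 30 = 24 remain).
24 into May → May 24.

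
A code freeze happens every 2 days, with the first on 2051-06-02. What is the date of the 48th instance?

The 48th occurrence is 47 intervals after the first: 47 × 2 = 94 days after 2051-06-02.
June has 30 days — 28 days to the end of June leaves 66.
July has 31 days (35 left).
August has 31 days (4 left).
4 days into September → 2051-09-04.

2051-09-04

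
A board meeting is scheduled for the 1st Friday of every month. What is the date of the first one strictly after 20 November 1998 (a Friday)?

November 1998 starts on a Sunday, so its 1st Friday is 6 November 1998 (5 days in).
That is not after 20 November 1998, so look at December 1998.
December 1998 starts on a Tuesday, so its 1st Friday is 4 December 1998 (3 days in).

4 December 1998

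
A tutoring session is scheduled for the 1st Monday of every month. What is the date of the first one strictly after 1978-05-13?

May 1978 starts on a Monday, so its 1st Monday is 1978-05-01.
That is not after 1978-05-13, so look at June 1978.
June 1978 starts on a Thursday, so its 1st Monday is 1978-06-05 (4 days in).

1978-06-05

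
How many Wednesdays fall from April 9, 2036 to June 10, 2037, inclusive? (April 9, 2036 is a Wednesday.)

April 9, 2036 is a Wednesday; the first Wednesday on or after it is April 9, 2036.
From April 9, 2036 to June 10, 2037: 266 + 161 = 427 days (rest of 2036, to June 10, 2037 in 2037).
427 ÷ 7 = 61 full weeks with remainder 0, so 61 more Wednesdays after the first → 62.

62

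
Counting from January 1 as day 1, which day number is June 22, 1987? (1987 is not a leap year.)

Days in months before June: 31 + 28 + 31 + 30 + 31 = 151.
Plus 22 days into June → day 173.

173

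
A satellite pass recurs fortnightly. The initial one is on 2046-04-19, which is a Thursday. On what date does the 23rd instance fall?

2047-02-21

The 23rd occurrence is 22 intervals after the first: 22 × 14 = 308 days after 2046-04-19.
April has 30 days — 11 days to the end of April leaves 297.
May has 31 days (266 left).
June has 30 days (236 left).
July has 31 days (205 left).
August has 31 days (174 left).
September has 30 days (144 left).
October has 31 days (113 left).
November has 30 days (83 left).
December has 31 days (52 left).
January has 31 days (21 left).
21 days into February → 2047-02-21.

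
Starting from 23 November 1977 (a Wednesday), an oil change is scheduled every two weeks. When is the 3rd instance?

21 December 1977

The 3rd occurrence is 2 intervals after the first: 2 × 14 = 28 days after 23 November 1977.
November has 30 days — 7 days to the end of November leaves 21.
21 days into December → 21 December 1977.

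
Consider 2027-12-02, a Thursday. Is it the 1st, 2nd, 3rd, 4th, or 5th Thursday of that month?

1st

Day 2 falls in week ⌈2/7⌉ of the month.
Days 1–7 hold the 1st Thursday, 8–14 the 2nd, 15–21 the 3rd, 22–28 the 4th, 29–31 the 5th.
2 is in the range for the 1st.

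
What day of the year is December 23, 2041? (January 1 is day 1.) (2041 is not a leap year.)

Days in months before December: 31 + 28 + 31 + 30 + 31 + 30 + 31 + 31 + 30 + 31 + 30 = 334.
Plus 23 days into December → day 357.

357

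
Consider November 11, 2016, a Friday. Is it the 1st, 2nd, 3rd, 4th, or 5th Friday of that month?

Day 11 falls in week ⌈11/7⌉ of the month.
Days 1–7 hold the 1st Friday, 8–14 the 2nd, 15–21 the 3rd, 22–28 the 4th, 29–31 the 5th.
11 is in the range for the 2nd.

2nd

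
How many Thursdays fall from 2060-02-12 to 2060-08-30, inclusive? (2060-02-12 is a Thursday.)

29

2060-02-12 is a Thursday; the first Thursday on or after it is 2060-02-12.
From 2060-02-12 to 2060-08-30: 17 + 31 + 30 + 31 + 30 + 31 + 30 = 200 days (rest of February, March, April, May, June, July, August).
200 ÷ 7 = 28 full weeks with remainder 4, so 28 more Thursdays after the first → 29.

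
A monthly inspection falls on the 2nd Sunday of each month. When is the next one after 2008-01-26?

2008-02-10

January 2008 starts on a Tuesday; its first Sunday is the 6th, so the 2nd Sunday is the 13th — 2008-01-13.
That is not after 2008-01-26, so look at February 2008.
February 2008 starts on a Friday; its first Sunday is the 3rd, so the 2nd Sunday is the 10th — 2008-02-10.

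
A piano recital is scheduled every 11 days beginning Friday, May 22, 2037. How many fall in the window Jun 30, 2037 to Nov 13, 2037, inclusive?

Occurrences land 11·i days after May 22, 2037 for i = 0, 1, 2, …
Jun 30, 2037 is 39 days after the start; 39 ÷ 11 = 3 remainder 6; since the remainder is 6, round up to i = 4. First occurrence in the window: #5 on Jul 5, 2037 (4×11 = 44 days in).
Nov 13, 2037 is 175 days after the start; 175 ÷ 11 = 15 remainder 10. Last occurrence in the window: #16 on Nov 3, 2037.
Occurrences #5 through #16: 12 in total.

12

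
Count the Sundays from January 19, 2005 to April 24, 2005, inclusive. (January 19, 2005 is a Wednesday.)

January 19, 2005 is a Wednesday; the first Sunday on or after it is January 23, 2005 (4 days later).
From January 23, 2005 to April 24, 2005: 8 + 28 + 31 + 24 = 91 days (rest of January, February, March, April).
91 ÷ 7 = 13 full weeks with remainder 0, so 13 more Sundays after the first → 14.

14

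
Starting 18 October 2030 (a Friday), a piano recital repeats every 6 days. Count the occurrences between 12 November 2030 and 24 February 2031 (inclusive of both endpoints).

17

Occurrences land 6·i days after 18 October 2030 for i = 0, 1, 2, …
12 November 2030 is 25 days after the start; 25 ÷ 6 = 4 remainder 1; since the remainder is 1, round up to i = 5. First occurrence in the window: #6 on 17 November 2030 (5×6 = 30 days in).
24 February 2031 is 129 days after the start; 129 ÷ 6 = 21 remainder 3. Last occurrence in the window: #22 on 21 February 2031.
Occurrences #6 through #22: 17 in total.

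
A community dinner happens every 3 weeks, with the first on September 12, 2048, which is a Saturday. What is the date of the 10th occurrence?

March 20, 2049

The 10th occurrence is 9 intervals after the first: 9 × 21 = 189 days after September 12, 2048.
September has 30 days — 18 days to the end of September leaves 171.
October has 31 days (140 left).
November has 30 days (110 left).
December has 31 days (79 left).
January has 31 days (48 left).
February has 28 days (20 left).
20 days into March → March 20, 2049.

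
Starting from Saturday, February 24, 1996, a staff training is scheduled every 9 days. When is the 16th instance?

The 16th occurrence is 15 intervals after the first: 15 × 9 = 135 days after February 24, 1996.
February has 29 days — 5 days to the end of February leaves 130.
March has 31 days (99 left).
April has 30 days (69 left).
May has 31 days (38 left).
June has 30 days (8 left).
8 days into July → July 8, 1996.

July 8, 1996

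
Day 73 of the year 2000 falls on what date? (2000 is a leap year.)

January has 31 days (73 − 31 = 42 remain).
February has 29 days (42 − 29 = 13 remain).
13 into March → March 13.

2000-03-13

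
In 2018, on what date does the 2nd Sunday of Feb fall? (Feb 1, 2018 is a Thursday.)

Feb 2018 begins on a Thursday, so the first Sunday is Feb 4 (3 days later).
The 2nd Sunday is 1 weeks later: 4 + 7 = 11.

Feb 11, 2018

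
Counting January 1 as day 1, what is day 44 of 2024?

Jan has 31 days (44 − 31 = 13 remain).
13 into Feb → Feb 13.

Feb 13, 2024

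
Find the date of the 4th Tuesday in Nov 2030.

Nov 26, 2030

The first Tuesday of Nov 2030 is Nov 5.
The 4th Tuesday is 3 weeks later: 5 + 21 = 26.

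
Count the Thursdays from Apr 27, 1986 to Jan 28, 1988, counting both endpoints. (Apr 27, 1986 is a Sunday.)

Apr 27, 1986 is a Sunday; the first Thursday on or after it is May 1, 1986 (4 days later).
From May 1, 1986 to Jan 28, 1988: 244 + 365 + 28 = 637 days (rest of 1986, 1987, to Jan 28, 1988 in 1988).
637 ÷ 7 = 91 full weeks with remainder 0, so 91 more Thursdays after the first → 92.

92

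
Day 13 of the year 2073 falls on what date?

Jan 13, 2073

13 into Jan → Jan 13.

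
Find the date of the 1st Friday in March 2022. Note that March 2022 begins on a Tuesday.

4 March 2022

March 2022 begins on a Tuesday, so the first Friday is March 4 (3 days later).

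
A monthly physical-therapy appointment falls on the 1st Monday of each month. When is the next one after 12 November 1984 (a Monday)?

November 1984 starts on a Thursday, so its 1st Monday is 5 November 1984 (4 days in).
That is not after 12 November 1984, so look at December 1984.
December 1984 starts on a Saturday, so its 1st Monday is 3 December 1984 (2 days in).

3 December 1984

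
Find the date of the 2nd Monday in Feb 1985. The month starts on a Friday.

Feb 11, 1985

Feb 1985 begins on a Friday, so the first Monday is Feb 4 (3 days later).
The 2nd Monday is 1 weeks later: 4 + 7 = 11.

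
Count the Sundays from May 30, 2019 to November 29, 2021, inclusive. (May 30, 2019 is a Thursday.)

May 30, 2019 is a Thursday; the first Sunday on or after it is June 2, 2019 (3 days later).
From June 2, 2019 to November 29, 2021: 212 + 366 + 333 = 911 days (rest of 2019, 2020, to November 29, 2021 in 2021).
911 ÷ 7 = 130 full weeks with remainder 1, so 130 more Sundays after the first → 131.

131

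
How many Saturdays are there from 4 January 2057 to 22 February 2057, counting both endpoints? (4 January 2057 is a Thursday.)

7

4 January 2057 is a Thursday; the first Saturday on or after it is 6 January 2057 (2 days later).
From 6 January 2057 to 22 February 2057: 25 + 22 = 47 days (rest of January, February).
47 ÷ 7 = 6 full weeks with remainder 5, so 6 more Saturdays after the first → 7.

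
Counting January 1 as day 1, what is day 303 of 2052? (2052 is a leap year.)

January has 31 days (303 − 31 = 272 remain).
February has 29 days (272 − 29 = 243 remain).
March has 31 days (243 − 31 = 212 remain).
April has 30 days (212 − 30 = 182 remain).
May has 31 days (182 − 31 = 151 remain).
June has 30 days (151 − 30 = 121 remain).
July has 31 days (121 − 31 = 90 remain).
August has 31 days (90 − 31 = 59 remain).
September has 30 days (59 − 30 = 29 remain).
29 into October → October 29.

October 29, 2052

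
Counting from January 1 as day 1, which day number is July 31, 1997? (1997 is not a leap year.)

Days in months before July: 31 + 28 + 31 + 30 + 31 + 30 = 181.
Plus 31 days into July → day 212.

212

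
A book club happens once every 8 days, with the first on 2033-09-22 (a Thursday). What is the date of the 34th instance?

The 34th occurrence is 33 intervals after the first: 33 × 8 = 264 days after 2033-09-22.
September has 30 days — 8 days to the end of September leaves 256.
October has 31 days (225 left).
November has 30 days (195 left).
December has 31 days (164 left).
January has 31 days (133 left).
February has 28 days (105 left).
March has 31 days (74 left).
April has 30 days (44 left).
May has 31 days (13 left).
13 days into June → 2034-06-13.

2034-06-13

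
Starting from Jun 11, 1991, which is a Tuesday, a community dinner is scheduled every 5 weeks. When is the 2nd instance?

The 2nd occurrence is 1 interval after the first: 1 × 35 = 35 days after Jun 11, 1991.
Jun has 30 days — 19 days to the end of Jun leaves 16.
16 days into Jul → Jul 16, 1991.

Jul 16, 1991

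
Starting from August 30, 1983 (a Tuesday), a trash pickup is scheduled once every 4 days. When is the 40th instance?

February 2, 1984

The 40th occurrence is 39 intervals after the first: 39 × 4 = 156 days after August 30, 1983.
August has 31 days — 1 day to the end of August leaves 155.
September has 30 days (125 left).
October has 31 days (94 left).
November has 30 days (64 left).
December has 31 days (33 left).
January has 31 days (2 left).
2 days into February → February 2, 1984.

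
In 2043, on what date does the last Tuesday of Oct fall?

Oct 2043 begins on a Thursday, so the first Tuesday is Oct 6 (5 days later).
Oct 2043 has 31 days. Adding weeks: 6, 13, 20, 27 — the last one ≤ 31 is the 27th.

Oct 27, 2043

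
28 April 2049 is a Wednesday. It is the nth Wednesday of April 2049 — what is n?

Day 28 falls in week ⌈28/7⌉ of the month.
Days 1–7 hold the 1st Wednesday, 8–14 the 2nd, 15–21 the 3rd, 22–28 the 4th, 29–31 the 5th.
28 is in the range for the 4th.

4th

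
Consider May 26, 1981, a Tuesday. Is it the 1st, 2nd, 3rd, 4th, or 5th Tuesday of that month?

4th

Day 26 falls in week ⌈26/7⌉ of the month.
Days 1–7 hold the 1st Tuesday, 8–14 the 2nd, 15–21 the 3rd, 22–28 the 4th, 29–31 the 5th.
26 is in the range for the 4th.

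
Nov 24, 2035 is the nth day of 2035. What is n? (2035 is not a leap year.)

Days in months before Nov: 31 + 28 + 31 + 30 + 31 + 30 + 31 + 31 + 30 + 31 = 304.
Plus 24 days into Nov → day 328.

328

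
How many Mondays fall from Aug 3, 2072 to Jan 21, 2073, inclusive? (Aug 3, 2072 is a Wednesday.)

Aug 3, 2072 is a Wednesday; the first Monday on or after it is Aug 8, 2072 (5 days later).
From Aug 8, 2072 to Jan 21, 2073: 23 + 30 + 31 + 30 + 31 + 21 = 166 days (rest of Aug, Sep, Oct, Nov, Dec, Jan).
166 ÷ 7 = 23 full weeks with remainder 5, so 23 more Mondays after the first → 24.

24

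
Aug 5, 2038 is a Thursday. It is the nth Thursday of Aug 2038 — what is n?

Day 5 falls in week ⌈5/7⌉ of the month.
Days 1–7 hold the 1st Thursday, 8–14 the 2nd, 15–21 the 3rd, 22–28 the 4th, 29–31 the 5th.
5 is in the range for the 1st.

1st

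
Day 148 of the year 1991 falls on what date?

January has 31 days (148 − 31 = 117 remain).
February has 28 days (117 − 28 = 89 remain).
March has 31 days (89 − 31 = 58 remain).
April has 30 days (58 − 30 = 28 remain).
28 into May → May 28.

28 May 1991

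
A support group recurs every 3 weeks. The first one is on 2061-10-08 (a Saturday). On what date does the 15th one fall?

2062-07-29

The 15th occurrence is 14 intervals after the first: 14 × 21 = 294 days after 2061-10-08.
October has 31 days — 23 days to the end of October leaves 271.
November has 30 days (241 left).
December has 31 days (210 left).
January has 31 days (179 left).
February has 28 days (151 left).
March has 31 days (120 left).
April has 30 days (90 left).
May has 31 days (59 left).
June has 30 days (29 left).
29 days into July → 2062-07-29.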